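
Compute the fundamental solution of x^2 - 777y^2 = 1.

First expand sqrt(777) as a continued fraction. With x_i = (sqrt(777) + m_i)/d_i and (m_0, d_0) = (0, 1): a_0 = floor(sqrt(777)) = 27, since 27^2 = 729 <= 777 < 784 = 28^2.
Iterate m_{i+1} = d_i*a_i - m_i, d_{i+1} = (777 - m_{i+1}^2)/d_i, a_{i+1} = floor((a_0 + m_{i+1})/d_{i+1}):
  m_1 = 1*27 - 0 = 27, d_1 = (777 - 27^2)/1 = 48/1 = 48, a_1 = floor((27 + 27)/48) = 1.
  m_2 = 48*1 - 27 = 21, d_2 = (777 - 21^2)/48 = 336/48 = 7, a_2 = floor((27 + 21)/7) = 6.
  m_3 = 7*6 - 21 = 21, d_3 = (777 - 21^2)/7 = 336/7 = 48, a_3 = floor((27 + 21)/48) = 1.
  m_4 = 48*1 - 21 = 27, d_4 = (777 - 27^2)/48 = 48/48 = 1, a_4 = floor((27 + 27)/1) = 54.
  m_5 = 1*54 - 27 = 27, d_5 = (777 - 27^2)/1 = 48/1 = 48: (m_5, d_5) = (m_1, d_1) = (27, 48), so from here the quotients repeat a_1, ..., a_4; the period length is 4.
So sqrt(777) = [27; (1, 6, 1, 54)] with period length k = 4.
k is even, so the fundamental solution of x^2 - 777y^2 = 1 is (p_{k-1}, q_{k-1}) = (p_3, q_3); compute convergents through index 3.
Convergents (p_i = a_i*p_{i-1} + p_{i-2}, q_i = a_i*q_{i-1} + q_{i-2} with p_{-2}=0, p_{-1}=1, q_{-2}=1, q_{-1}=0):
  i=0: a_0=27, p_0 = 27*1 + 0 = 27, q_0 = 27*0 + 1 = 1.
  i=1: a_1=1, p_1 = 1*27 + 1 = 28, q_1 = 1*1 + 0 = 1.
  i=2: a_2=6, p_2 = 6*28 + 27 = 195, q_2 = 6*1 + 1 = 7.
  i=3: a_3=1, p_3 = 1*195 + 28 = 223, q_3 = 1*7 + 1 = 8.
Check: 223^2 - 777*8^2 = 49729 - 49728 = 1, so (x, y) = (223, 8) solves the equation, and by the theorem it is the least positive solution.

(x, y) = (223, 8)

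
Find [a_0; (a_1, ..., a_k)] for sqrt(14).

Write x_i = (sqrt(14) + m_i)/d_i with (m_0, d_0) = (0, 1). a_0 = floor(sqrt(14)) = 3, since 3^2 = 9 <= 14 < 16 = 4^2.
Iterate m_{i+1} = d_i*a_i - m_i, d_{i+1} = (14 - m_{i+1}^2)/d_i, a_{i+1} = floor((a_0 + m_{i+1})/d_{i+1}):
  m_1 = 1*3 - 0 = 3, d_1 = (14 - 3^2)/1 = 5/1 = 5, a_1 = floor((3 + 3)/5) = 1.
  m_2 = 5*1 - 3 = 2, d_2 = (14 - 2^2)/5 = 10/5 = 2, a_2 = floor((3 + 2)/2) = 2.
  m_3 = 2*2 - 2 = 2, d_3 = (14 - 2^2)/2 = 10/2 = 5, a_3 = floor((3 + 2)/5) = 1.
  m_4 = 5*1 - 2 = 3, d_4 = (14 - 3^2)/5 = 5/5 = 1, a_4 = floor((3 + 3)/1) = 6.
  m_5 = 1*6 - 3 = 3, d_5 = (14 - 3^2)/1 = 5/1 = 5: (m_5, d_5) = (m_1, d_1) = (3, 5), so from here the quotients repeat a_1, ..., a_4; the period length is 4.
Hence the expansion of sqrt(14) is a_0 = 3 followed by the repeating block 1, 2, 1, 6 (period 4).

[3; (1, 2, 1, 6)]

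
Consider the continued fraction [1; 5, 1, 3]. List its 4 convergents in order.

Using the convergent recurrence p_i = a_i*p_{i-1} + p_{i-2}, q_i = a_i*q_{i-1} + q_{i-2} with p_{-2}=0, p_{-1}=1, q_{-2}=1, q_{-1}=0:
  i=0: a_0=1, p_0 = 1*1 + 0 = 1, q_0 = 1*0 + 1 = 1.
  i=1: a_1=5, p_1 = 5*1 + 1 = 6, q_1 = 5*1 + 0 = 5.
  i=2: a_2=1, p_2 = 1*6 + 1 = 7, q_2 = 1*5 + 1 = 6.
  i=3: a_3=3, p_3 = 3*7 + 6 = 27, q_3 = 3*6 + 5 = 23.

1/1, 6/5, 7/6, 27/23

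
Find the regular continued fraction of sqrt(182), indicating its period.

Write x_i = (sqrt(182) + m_i)/d_i with (m_0, d_0) = (0, 1). a_0 = floor(sqrt(182)) = 13, since 13^2 = 169 <= 182 < 196 = 14^2.
Iterate m_{i+1} = d_i*a_i - m_i, d_{i+1} = (182 - m_{i+1}^2)/d_i, a_{i+1} = floor((a_0 + m_{i+1})/d_{i+1}):
  m_1 = 1*13 - 0 = 13, d_1 = (182 - 13^2)/1 = 13/1 = 13, a_1 = floor((13 + 13)/13) = 2.
  m_2 = 13*2 - 13 = 13, d_2 = (182 - 13^2)/13 = 13/13 = 1, a_2 = floor((13 + 13)/1) = 26.
  m_3 = 1*26 - 13 = 13, d_3 = (182 - 13^2)/1 = 13/1 = 13: (m_3, d_3) = (m_1, d_1) = (13, 13), so from here the quotients repeat a_1, a_2; the period length is 2.
Hence the expansion of sqrt(182) is a_0 = 13 followed by the repeating block 2, 26 (period 2).

[13; (2, 26)]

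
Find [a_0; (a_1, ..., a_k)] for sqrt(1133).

[33; (1, 1, 1, 16, 6, 16, 1, 1, 1, 66)]

Write x_i = (sqrt(1133) + m_i)/d_i with (m_0, d_0) = (0, 1). a_0 = floor(sqrt(1133)) = 33, since 33^2 = 1089 <= 1133 < 1156 = 34^2.
Iterate m_{i+1} = d_i*a_i - m_i, d_{i+1} = (1133 - m_{i+1}^2)/d_i, a_{i+1} = floor((a_0 + m_{i+1})/d_{i+1}):
  m_1 = 1*33 - 0 = 33, d_1 = (1133 - 33^2)/1 = 44/1 = 44, a_1 = floor((33 + 33)/44) = 1.
  m_2 = 44*1 - 33 = 11, d_2 = (1133 - 11^2)/44 = 1012/44 = 23, a_2 = floor((33 + 11)/23) = 1.
  m_3 = 23*1 - 11 = 12, d_3 = (1133 - 12^2)/23 = 989/23 = 43, a_3 = floor((33 + 12)/43) = 1.
  m_4 = 43*1 - 12 = 31, d_4 = (1133 - 31^2)/43 = 172/43 = 4, a_4 = floor((33 + 31)/4) = 16.
  m_5 = 4*16 - 31 = 33, d_5 = (1133 - 33^2)/4 = 44/4 = 11, a_5 = floor((33 + 33)/11) = 6.
  m_6 = 11*6 - 33 = 33, d_6 = (1133 - 33^2)/11 = 44/11 = 4, a_6 = floor((33 + 33)/4) = 16.
  m_7 = 4*16 - 33 = 31, d_7 = (1133 - 31^2)/4 = 172/4 = 43, a_7 = floor((33 + 31)/43) = 1.
  m_8 = 43*1 - 31 = 12, d_8 = (1133 - 12^2)/43 = 989/43 = 23, a_8 = floor((33 + 12)/23) = 1.
  m_9 = 23*1 - 12 = 11, d_9 = (1133 - 11^2)/23 = 1012/23 = 44, a_9 = floor((33 + 11)/44) = 1.
  m_10 = 44*1 - 11 = 33, d_10 = (1133 - 33^2)/44 = 44/44 = 1, a_10 = floor((33 + 33)/1) = 66.
  m_11 = 1*66 - 33 = 33, d_11 = (1133 - 33^2)/1 = 44/1 = 44: (m_11, d_11) = (m_1, d_1) = (33, 44), so from here the quotients repeat a_1, ..., a_10; the period length is 10.
Hence the expansion of sqrt(1133) is a_0 = 33 followed by the repeating block 1, 1, 1, 16, 6, 16, 1, 1, 1, 66 (period 10).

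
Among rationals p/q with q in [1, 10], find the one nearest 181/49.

37/10

Expand x = 181/49 as a continued fraction with the Euclidean algorithm:
  181 = 3*49 + 34, so a_0 = 3.
  49 = 1*34 + 15, so a_1 = 1.
  34 = 2*15 + 4, so a_2 = 2.
  15 = 3*4 + 3, so a_3 = 3.
  4 = 1*3 + 1, so a_4 = 1.
  3 = 3*1 + 0, so a_5 = 3.
so x = [3; 1, 2, 3, 1, 3].
Convergents (p_i = a_i*p_{i-1} + p_{i-2}, q_i = a_i*q_{i-1} + q_{i-2} with p_{-2}=0, p_{-1}=1, q_{-2}=1, q_{-1}=0), until the denominator exceeds 10:
  i=0: a_0=3, p_0 = 3*1 + 0 = 3, q_0 = 3*0 + 1 = 1.
  i=1: a_1=1, p_1 = 1*3 + 1 = 4, q_1 = 1*1 + 0 = 1.
  i=2: a_2=2, p_2 = 2*4 + 3 = 11, q_2 = 2*1 + 1 = 3.
  i=3: a_3=3, p_3 = 3*11 + 4 = 37, q_3 = 3*3 + 1 = 10.
  i=4: a_4=1, p_4 = 1*37 + 11 = 48, q_4 = 1*10 + 3 = 13.
q_4 = 13 > 10, so the last convergent with denominator <= 10 is p_3/q_3 = 37/10.
The closest fraction with denominator <= 10 is either p_3/q_3 or the intermediate fraction (k*p_3 + p_2)/(k*q_3 + q_2) with the largest k >= 1 whose denominator stays <= 10; these approach x as k grows, and every other convergent or intermediate fraction in range is farther away.
Largest k: floor((10 - q_2)/q_3) = floor((10 - 3)/10) = 0.
Since k = 0, no intermediate fraction beyond p_3/q_3 has denominator <= 10, so the convergent 37/10 is the closest (its error is |181*10 - 37*49|/(49*10) = 3/490).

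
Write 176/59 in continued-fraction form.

[2; 1, 58]

Run the Euclidean algorithm on 176 and 59; the successive quotients are the partial quotients a_0, a_1, ... (each step inverts the fractional part left over by the previous one):
  176 = 2*59 + 58, so a_0 = 2.
  59 = 1*58 + 1, so a_1 = 1.
  58 = 58*1 + 0, so a_2 = 58.
The remainder reaches 0 after 3 divisions, so the expansion has 3 partial quotients, read off in order.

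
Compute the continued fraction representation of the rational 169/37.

[4; 1, 1, 3, 5]

Run the Euclidean algorithm on 169 and 37; the successive quotients are the partial quotients a_0, a_1, ... (each step inverts the fractional part left over by the previous one):
  169 = 4*37 + 21, so a_0 = 4.
  37 = 1*21 + 16, so a_1 = 1.
  21 = 1*16 + 5, so a_2 = 1.
  16 = 3*5 + 1, so a_3 = 3.
  5 = 5*1 + 0, so a_4 = 5.
The remainder reaches 0 after 5 divisions, so the expansion has 5 partial quotients, read off in order.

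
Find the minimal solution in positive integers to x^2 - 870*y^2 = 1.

First expand sqrt(870) as a continued fraction. With x_i = (sqrt(870) + m_i)/d_i and (m_0, d_0) = (0, 1): a_0 = floor(sqrt(870)) = 29, since 29^2 = 841 <= 870 < 900 = 30^2.
Iterate m_{i+1} = d_i*a_i - m_i, d_{i+1} = (870 - m_{i+1}^2)/d_i, a_{i+1} = floor((a_0 + m_{i+1})/d_{i+1}):
  m_1 = 1*29 - 0 = 29, d_1 = (870 - 29^2)/1 = 29/1 = 29, a_1 = floor((29 + 29)/29) = 2.
  m_2 = 29*2 - 29 = 29, d_2 = (870 - 29^2)/29 = 29/29 = 1, a_2 = floor((29 + 29)/1) = 58.
  m_3 = 1*58 - 29 = 29, d_3 = (870 - 29^2)/1 = 29/1 = 29: (m_3, d_3) = (m_1, d_1) = (29, 29), so from here the quotients repeat a_1, a_2; the period length is 2.
So sqrt(870) = [29; (2, 58)] with period length k = 2.
k is even, so the fundamental solution of x^2 - 870y^2 = 1 is (p_{k-1}, q_{k-1}) = (p_1, q_1); compute convergents through index 1.
Convergents (p_i = a_i*p_{i-1} + p_{i-2}, q_i = a_i*q_{i-1} + q_{i-2} with p_{-2}=0, p_{-1}=1, q_{-2}=1, q_{-1}=0):
  i=0: a_0=29, p_0 = 29*1 + 0 = 29, q_0 = 29*0 + 1 = 1.
  i=1: a_1=2, p_1 = 2*29 + 1 = 59, q_1 = 2*1 + 0 = 2.
Check: 59^2 - 870*2^2 = 3481 - 3480 = 1, so (x, y) = (59, 2) solves the equation, and by the theorem it is the least positive solution.

(x, y) = (59, 2)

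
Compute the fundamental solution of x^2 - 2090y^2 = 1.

First expand sqrt(2090) as a continued fraction. With x_i = (sqrt(2090) + m_i)/d_i and (m_0, d_0) = (0, 1): a_0 = floor(sqrt(2090)) = 45, since 45^2 = 2025 <= 2090 < 2116 = 46^2.
Iterate m_{i+1} = d_i*a_i - m_i, d_{i+1} = (2090 - m_{i+1}^2)/d_i, a_{i+1} = floor((a_0 + m_{i+1})/d_{i+1}):
  m_1 = 1*45 - 0 = 45, d_1 = (2090 - 45^2)/1 = 65/1 = 65, a_1 = floor((45 + 45)/65) = 1.
  m_2 = 65*1 - 45 = 20, d_2 = (2090 - 20^2)/65 = 1690/65 = 26, a_2 = floor((45 + 20)/26) = 2.
  m_3 = 26*2 - 20 = 32, d_3 = (2090 - 32^2)/26 = 1066/26 = 41, a_3 = floor((45 + 32)/41) = 1.
  m_4 = 41*1 - 32 = 9, d_4 = (2090 - 9^2)/41 = 2009/41 = 49, a_4 = floor((45 + 9)/49) = 1.
  m_5 = 49*1 - 9 = 40, d_5 = (2090 - 40^2)/49 = 490/49 = 10, a_5 = floor((45 + 40)/10) = 8.
  m_6 = 10*8 - 40 = 40, d_6 = (2090 - 40^2)/10 = 490/10 = 49, a_6 = floor((45 + 40)/49) = 1.
  m_7 = 49*1 - 40 = 9, d_7 = (2090 - 9^2)/49 = 2009/49 = 41, a_7 = floor((45 + 9)/41) = 1.
  m_8 = 41*1 - 9 = 32, d_8 = (2090 - 32^2)/41 = 1066/41 = 26, a_8 = floor((45 + 32)/26) = 2.
  m_9 = 26*2 - 32 = 20, d_9 = (2090 - 20^2)/26 = 1690/26 = 65, a_9 = floor((45 + 20)/65) = 1.
  m_10 = 65*1 - 20 = 45, d_10 = (2090 - 45^2)/65 = 65/65 = 1, a_10 = floor((45 + 45)/1) = 90.
  m_11 = 1*90 - 45 = 45, d_11 = (2090 - 45^2)/1 = 65/1 = 65: (m_11, d_11) = (m_1, d_1) = (45, 65), so from here the quotients repeat a_1, ..., a_10; the period length is 10.
So sqrt(2090) = [45; (1, 2, 1, 1, 8, 1, 1, 2, 1, 90)] with period length k = 10.
k is even, so the fundamental solution of x^2 - 2090y^2 = 1 is (p_{k-1}, q_{k-1}) = (p_9, q_9); compute convergents through index 9.
Convergents (p_i = a_i*p_{i-1} + p_{i-2}, q_i = a_i*q_{i-1} + q_{i-2} with p_{-2}=0, p_{-1}=1, q_{-2}=1, q_{-1}=0):
  i=0: a_0=45, p_0 = 45*1 + 0 = 45, q_0 = 45*0 + 1 = 1.
  i=1: a_1=1, p_1 = 1*45 + 1 = 46, q_1 = 1*1 + 0 = 1.
  i=2: a_2=2, p_2 = 2*46 + 45 = 137, q_2 = 2*1 + 1 = 3.
  i=3: a_3=1, p_3 = 1*137 + 46 = 183, q_3 = 1*3 + 1 = 4.
  i=4: a_4=1, p_4 = 1*183 + 137 = 320, q_4 = 1*4 + 3 = 7.
  i=5: a_5=8, p_5 = 8*320 + 183 = 2743, q_5 = 8*7 + 4 = 60.
  i=6: a_6=1, p_6 = 1*2743 + 320 = 3063, q_6 = 1*60 + 7 = 67.
  i=7: a_7=1, p_7 = 1*3063 + 2743 = 5806, q_7 = 1*67 + 60 = 127.
  i=8: a_8=2, p_8 = 2*5806 + 3063 = 14675, q_8 = 2*127 + 67 = 321.
  i=9: a_9=1, p_9 = 1*14675 + 5806 = 20481, q_9 = 1*321 + 127 = 448.
Check: 20481^2 - 2090*448^2 = 419471361 - 419471360 = 1, so (x, y) = (20481, 448) solves the equation, and by the theorem it is the least positive solution.

(x, y) = (20481, 448)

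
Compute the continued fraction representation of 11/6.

[1; 1, 5]

Run the Euclidean algorithm on 11 and 6; the successive quotients are the partial quotients a_0, a_1, ... (each step inverts the fractional part left over by the previous one):
  11 = 1*6 + 5, so a_0 = 1.
  6 = 1*5 + 1, so a_1 = 1.
  5 = 5*1 + 0, so a_2 = 5.
The remainder reaches 0 after 3 divisions, so the expansion has 3 partial quotients, read off in order.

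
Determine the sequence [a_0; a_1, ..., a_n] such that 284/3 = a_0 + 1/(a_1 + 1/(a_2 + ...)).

[94; 1, 2]

Run the Euclidean algorithm on 284 and 3; the successive quotients are the partial quotients a_0, a_1, ... (each step inverts the fractional part left over by the previous one):
  284 = 94*3 + 2, so a_0 = 94.
  3 = 1*2 + 1, so a_1 = 1.
  2 = 2*1 + 0, so a_2 = 2.
The remainder reaches 0 after 3 divisions, so the expansion has 3 partial quotients, read off in order.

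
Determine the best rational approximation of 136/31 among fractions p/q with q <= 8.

Expand x = 136/31 as a continued fraction with the Euclidean algorithm:
  136 = 4*31 + 12, so a_0 = 4.
  31 = 2*12 + 7, so a_1 = 2.
  12 = 1*7 + 5, so a_2 = 1.
  7 = 1*5 + 2, so a_3 = 1.
  5 = 2*2 + 1, so a_4 = 2.
  2 = 2*1 + 0, so a_5 = 2.
so x = [4; 2, 1, 1, 2, 2].
Convergents (p_i = a_i*p_{i-1} + p_{i-2}, q_i = a_i*q_{i-1} + q_{i-2} with p_{-2}=0, p_{-1}=1, q_{-2}=1, q_{-1}=0), until the denominator exceeds 8:
  i=0: a_0=4, p_0 = 4*1 + 0 = 4, q_0 = 4*0 + 1 = 1.
  i=1: a_1=2, p_1 = 2*4 + 1 = 9, q_1 = 2*1 + 0 = 2.
  i=2: a_2=1, p_2 = 1*9 + 4 = 13, q_2 = 1*2 + 1 = 3.
  i=3: a_3=1, p_3 = 1*13 + 9 = 22, q_3 = 1*3 + 2 = 5.
  i=4: a_4=2, p_4 = 2*22 + 13 = 57, q_4 = 2*5 + 3 = 13.
q_4 = 13 > 8, so the last convergent with denominator <= 8 is p_3/q_3 = 22/5.
The closest fraction with denominator <= 8 is either p_3/q_3 or the intermediate fraction (k*p_3 + p_2)/(k*q_3 + q_2) with the largest k >= 1 whose denominator stays <= 8; these approach x as k grows, and every other convergent or intermediate fraction in range is farther away.
Largest k: floor((8 - q_2)/q_3) = floor((8 - 3)/5) = 1.
That gives (1*22 + 13)/(1*5 + 3) = 35/8.
Compare the errors: |x - 22/5| = |136*5 - 22*31|/(31*5) = 2/155, and |x - 35/8| = |136*8 - 35*31|/(31*8) = 3/248.
Cross-multiplying, 3*155 = 465 < 496 = 2*248, so 3/248 is smaller: the intermediate fraction 35/8 is closer to x than 22/5.

35/8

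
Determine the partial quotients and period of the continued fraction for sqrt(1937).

[44; (88)]

Write x_i = (sqrt(1937) + m_i)/d_i with (m_0, d_0) = (0, 1). a_0 = floor(sqrt(1937)) = 44, since 44^2 = 1936 <= 1937 < 2025 = 45^2.
Iterate m_{i+1} = d_i*a_i - m_i, d_{i+1} = (1937 - m_{i+1}^2)/d_i, a_{i+1} = floor((a_0 + m_{i+1})/d_{i+1}):
  m_1 = 1*44 - 0 = 44, d_1 = (1937 - 44^2)/1 = 1/1 = 1, a_1 = floor((44 + 44)/1) = 88.
  m_2 = 1*88 - 44 = 44, d_2 = (1937 - 44^2)/1 = 1/1 = 1: (m_2, d_2) = (m_1, d_1) = (44, 1), so from here the quotient a_1 repeats; the period length is 1.
Hence the expansion of sqrt(1937) is a_0 = 44 followed by the repeating block 88 (period 1).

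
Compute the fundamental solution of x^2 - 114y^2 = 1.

First expand sqrt(114) as a continued fraction. With x_i = (sqrt(114) + m_i)/d_i and (m_0, d_0) = (0, 1): a_0 = floor(sqrt(114)) = 10, since 10^2 = 100 <= 114 < 121 = 11^2.
Iterate m_{i+1} = d_i*a_i - m_i, d_{i+1} = (114 - m_{i+1}^2)/d_i, a_{i+1} = floor((a_0 + m_{i+1})/d_{i+1}):
  m_1 = 1*10 - 0 = 10, d_1 = (114 - 10^2)/1 = 14/1 = 14, a_1 = floor((10 + 10)/14) = 1.
  m_2 = 14*1 - 10 = 4, d_2 = (114 - 4^2)/14 = 98/14 = 7, a_2 = floor((10 + 4)/7) = 2.
  m_3 = 7*2 - 4 = 10, d_3 = (114 - 10^2)/7 = 14/7 = 2, a_3 = floor((10 + 10)/2) = 10.
  m_4 = 2*10 - 10 = 10, d_4 = (114 - 10^2)/2 = 14/2 = 7, a_4 = floor((10 + 10)/7) = 2.
  m_5 = 7*2 - 10 = 4, d_5 = (114 - 4^2)/7 = 98/7 = 14, a_5 = floor((10 + 4)/14) = 1.
  m_6 = 14*1 - 4 = 10, d_6 = (114 - 10^2)/14 = 14/14 = 1, a_6 = floor((10 + 10)/1) = 20.
  m_7 = 1*20 - 10 = 10, d_7 = (114 - 10^2)/1 = 14/1 = 14: (m_7, d_7) = (m_1, d_1) = (10, 14), so from here the quotients repeat a_1, ..., a_6; the period length is 6.
So sqrt(114) = [10; (1, 2, 10, 2, 1, 20)] with period length k = 6.
k is even, so the fundamental solution of x^2 - 114y^2 = 1 is (p_{k-1}, q_{k-1}) = (p_5, q_5); compute convergents through index 5.
Convergents (p_i = a_i*p_{i-1} + p_{i-2}, q_i = a_i*q_{i-1} + q_{i-2} with p_{-2}=0, p_{-1}=1, q_{-2}=1, q_{-1}=0):
  i=0: a_0=10, p_0 = 10*1 + 0 = 10, q_0 = 10*0 + 1 = 1.
  i=1: a_1=1, p_1 = 1*10 + 1 = 11, q_1 = 1*1 + 0 = 1.
  i=2: a_2=2, p_2 = 2*11 + 10 = 32, q_2 = 2*1 + 1 = 3.
  i=3: a_3=10, p_3 = 10*32 + 11 = 331, q_3 = 10*3 + 1 = 31.
  i=4: a_4=2, p_4 = 2*331 + 32 = 694, q_4 = 2*31 + 3 = 65.
  i=5: a_5=1, p_5 = 1*694 + 331 = 1025, q_5 = 1*65 + 31 = 96.
Check: 1025^2 - 114*96^2 = 1050625 - 1050624 = 1, so (x, y) = (1025, 96) solves the equation, and by the theorem it is the least positive solution.

(x, y) = (1025, 96)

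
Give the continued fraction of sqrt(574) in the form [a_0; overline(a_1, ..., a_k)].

Write x_i = (sqrt(574) + m_i)/d_i with (m_0, d_0) = (0, 1). a_0 = floor(sqrt(574)) = 23, since 23^2 = 529 <= 574 < 576 = 24^2.
Iterate m_{i+1} = d_i*a_i - m_i, d_{i+1} = (574 - m_{i+1}^2)/d_i, a_{i+1} = floor((a_0 + m_{i+1})/d_{i+1}):
  m_1 = 1*23 - 0 = 23, d_1 = (574 - 23^2)/1 = 45/1 = 45, a_1 = floor((23 + 23)/45) = 1.
  m_2 = 45*1 - 23 = 22, d_2 = (574 - 22^2)/45 = 90/45 = 2, a_2 = floor((23 + 22)/2) = 22.
  m_3 = 2*22 - 22 = 22, d_3 = (574 - 22^2)/2 = 90/2 = 45, a_3 = floor((23 + 22)/45) = 1.
  m_4 = 45*1 - 22 = 23, d_4 = (574 - 23^2)/45 = 45/45 = 1, a_4 = floor((23 + 23)/1) = 46.
  m_5 = 1*46 - 23 = 23, d_5 = (574 - 23^2)/1 = 45/1 = 45: (m_5, d_5) = (m_1, d_1) = (23, 45), so from here the quotients repeat a_1, ..., a_4; the period length is 4.
Hence the expansion of sqrt(574) is a_0 = 23 followed by the repeating block 1, 22, 1, 46 (period 4).

[23; overline(1, 22, 1, 46)]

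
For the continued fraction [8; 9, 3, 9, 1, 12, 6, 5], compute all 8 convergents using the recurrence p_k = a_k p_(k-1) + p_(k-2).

Using the convergent recurrence p_i = a_i*p_{i-1} + p_{i-2}, q_i = a_i*q_{i-1} + q_{i-2} with p_{-2}=0, p_{-1}=1, q_{-2}=1, q_{-1}=0:
  i=0: a_0=8, p_0 = 8*1 + 0 = 8, q_0 = 8*0 + 1 = 1.
  i=1: a_1=9, p_1 = 9*8 + 1 = 73, q_1 = 9*1 + 0 = 9.
  i=2: a_2=3, p_2 = 3*73 + 8 = 227, q_2 = 3*9 + 1 = 28.
  i=3: a_3=9, p_3 = 9*227 + 73 = 2116, q_3 = 9*28 + 9 = 261.
  i=4: a_4=1, p_4 = 1*2116 + 227 = 2343, q_4 = 1*261 + 28 = 289.
  i=5: a_5=12, p_5 = 12*2343 + 2116 = 30232, q_5 = 12*289 + 261 = 3729.
  i=6: a_6=6, p_6 = 6*30232 + 2343 = 183735, q_6 = 6*3729 + 289 = 22663.
  i=7: a_7=5, p_7 = 5*183735 + 30232 = 948907, q_7 = 5*22663 + 3729 = 117044.

8/1, 73/9, 227/28, 2116/261, 2343/289, 30232/3729, 183735/22663, 948907/117044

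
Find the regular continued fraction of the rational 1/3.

[0; 3]

Run the Euclidean algorithm on 1 and 3; the successive quotients are the partial quotients a_0, a_1, ... (each step inverts the fractional part left over by the previous one):
  1 = 0*3 + 1, so a_0 = 0.
  3 = 3*1 + 0, so a_1 = 3.
The remainder reaches 0 after 2 divisions, so the expansion has 2 partial quotients, read off in order.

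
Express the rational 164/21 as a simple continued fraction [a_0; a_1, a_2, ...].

[7; 1, 4, 4]

Run the Euclidean algorithm on 164 and 21; the successive quotients are the partial quotients a_0, a_1, ... (each step inverts the fractional part left over by the previous one):
  164 = 7*21 + 17, so a_0 = 7.
  21 = 1*17 + 4, so a_1 = 1.
  17 = 4*4 + 1, so a_2 = 4.
  4 = 4*1 + 0, so a_3 = 4.
The remainder reaches 0 after 4 divisions, so the expansion has 4 partial quotients, read off in order.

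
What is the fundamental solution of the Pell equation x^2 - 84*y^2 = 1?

First expand sqrt(84) as a continued fraction. With x_i = (sqrt(84) + m_i)/d_i and (m_0, d_0) = (0, 1): a_0 = floor(sqrt(84)) = 9, since 9^2 = 81 <= 84 < 100 = 10^2.
Iterate m_{i+1} = d_i*a_i - m_i, d_{i+1} = (84 - m_{i+1}^2)/d_i, a_{i+1} = floor((a_0 + m_{i+1})/d_{i+1}):
  m_1 = 1*9 - 0 = 9, d_1 = (84 - 9^2)/1 = 3/1 = 3, a_1 = floor((9 + 9)/3) = 6.
  m_2 = 3*6 - 9 = 9, d_2 = (84 - 9^2)/3 = 3/3 = 1, a_2 = floor((9 + 9)/1) = 18.
  m_3 = 1*18 - 9 = 9, d_3 = (84 - 9^2)/1 = 3/1 = 3: (m_3, d_3) = (m_1, d_1) = (9, 3), so from here the quotients repeat a_1, a_2; the period length is 2.
So sqrt(84) = [9; (6, 18)] with period length k = 2.
k is even, so the fundamental solution of x^2 - 84y^2 = 1 is (p_{k-1}, q_{k-1}) = (p_1, q_1); compute convergents through index 1.
Convergents (p_i = a_i*p_{i-1} + p_{i-2}, q_i = a_i*q_{i-1} + q_{i-2} with p_{-2}=0, p_{-1}=1, q_{-2}=1, q_{-1}=0):
  i=0: a_0=9, p_0 = 9*1 + 0 = 9, q_0 = 9*0 + 1 = 1.
  i=1: a_1=6, p_1 = 6*9 + 1 = 55, q_1 = 6*1 + 0 = 6.
Check: 55^2 - 84*6^2 = 3025 - 3024 = 1, so (x, y) = (55, 6) solves the equation, and by the theorem it is the least positive solution.

(x, y) = (55, 6)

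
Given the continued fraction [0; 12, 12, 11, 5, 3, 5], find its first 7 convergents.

0/1, 1/12, 12/145, 133/1607, 677/8180, 2164/26147, 11497/138915

Using the convergent recurrence p_i = a_i*p_{i-1} + p_{i-2}, q_i = a_i*q_{i-1} + q_{i-2} with p_{-2}=0, p_{-1}=1, q_{-2}=1, q_{-1}=0:
  i=0: a_0=0, p_0 = 0*1 + 0 = 0, q_0 = 0*0 + 1 = 1.
  i=1: a_1=12, p_1 = 12*0 + 1 = 1, q_1 = 12*1 + 0 = 12.
  i=2: a_2=12, p_2 = 12*1 + 0 = 12, q_2 = 12*12 + 1 = 145.
  i=3: a_3=11, p_3 = 11*12 + 1 = 133, q_3 = 11*145 + 12 = 1607.
  i=4: a_4=5, p_4 = 5*133 + 12 = 677, q_4 = 5*1607 + 145 = 8180.
  i=5: a_5=3, p_5 = 3*677 + 133 = 2164, q_5 = 3*8180 + 1607 = 26147.
  i=6: a_6=5, p_6 = 5*2164 + 677 = 11497, q_6 = 5*26147 + 8180 = 138915.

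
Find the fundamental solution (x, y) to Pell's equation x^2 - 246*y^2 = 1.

(x, y) = (88805, 5662)

First expand sqrt(246) as a continued fraction. With x_i = (sqrt(246) + m_i)/d_i and (m_0, d_0) = (0, 1): a_0 = floor(sqrt(246)) = 15, since 15^2 = 225 <= 246 < 256 = 16^2.
Iterate m_{i+1} = d_i*a_i - m_i, d_{i+1} = (246 - m_{i+1}^2)/d_i, a_{i+1} = floor((a_0 + m_{i+1})/d_{i+1}):
  m_1 = 1*15 - 0 = 15, d_1 = (246 - 15^2)/1 = 21/1 = 21, a_1 = floor((15 + 15)/21) = 1.
  m_2 = 21*1 - 15 = 6, d_2 = (246 - 6^2)/21 = 210/21 = 10, a_2 = floor((15 + 6)/10) = 2.
  m_3 = 10*2 - 6 = 14, d_3 = (246 - 14^2)/10 = 50/10 = 5, a_3 = floor((15 + 14)/5) = 5.
  m_4 = 5*5 - 14 = 11, d_4 = (246 - 11^2)/5 = 125/5 = 25, a_4 = floor((15 + 11)/25) = 1.
  m_5 = 25*1 - 11 = 14, d_5 = (246 - 14^2)/25 = 50/25 = 2, a_5 = floor((15 + 14)/2) = 14.
  m_6 = 2*14 - 14 = 14, d_6 = (246 - 14^2)/2 = 50/2 = 25, a_6 = floor((15 + 14)/25) = 1.
  m_7 = 25*1 - 14 = 11, d_7 = (246 - 11^2)/25 = 125/25 = 5, a_7 = floor((15 + 11)/5) = 5.
  m_8 = 5*5 - 11 = 14, d_8 = (246 - 14^2)/5 = 50/5 = 10, a_8 = floor((15 + 14)/10) = 2.
  m_9 = 10*2 - 14 = 6, d_9 = (246 - 6^2)/10 = 210/10 = 21, a_9 = floor((15 + 6)/21) = 1.
  m_10 = 21*1 - 6 = 15, d_10 = (246 - 15^2)/21 = 21/21 = 1, a_10 = floor((15 + 15)/1) = 30.
  m_11 = 1*30 - 15 = 15, d_11 = (246 - 15^2)/1 = 21/1 = 21: (m_11, d_11) = (m_1, d_1) = (15, 21), so from here the quotients repeat a_1, ..., a_10; the period length is 10.
So sqrt(246) = [15; (1, 2, 5, 1, 14, 1, 5, 2, 1, 30)] with period length k = 10.
k is even, so the fundamental solution of x^2 - 246y^2 = 1 is (p_{k-1}, q_{k-1}) = (p_9, q_9); compute convergents through index 9.
Convergents (p_i = a_i*p_{i-1} + p_{i-2}, q_i = a_i*q_{i-1} + q_{i-2} with p_{-2}=0, p_{-1}=1, q_{-2}=1, q_{-1}=0):
  i=0: a_0=15, p_0 = 15*1 + 0 = 15, q_0 = 15*0 + 1 = 1.
  i=1: a_1=1, p_1 = 1*15 + 1 = 16, q_1 = 1*1 + 0 = 1.
  i=2: a_2=2, p_2 = 2*16 + 15 = 47, q_2 = 2*1 + 1 = 3.
  i=3: a_3=5, p_3 = 5*47 + 16 = 251, q_3 = 5*3 + 1 = 16.
  i=4: a_4=1, p_4 = 1*251 + 47 = 298, q_4 = 1*16 + 3 = 19.
  i=5: a_5=14, p_5 = 14*298 + 251 = 4423, q_5 = 14*19 + 16 = 282.
  i=6: a_6=1, p_6 = 1*4423 + 298 = 4721, q_6 = 1*282 + 19 = 301.
  i=7: a_7=5, p_7 = 5*4721 + 4423 = 28028, q_7 = 5*301 + 282 = 1787.
  i=8: a_8=2, p_8 = 2*28028 + 4721 = 60777, q_8 = 2*1787 + 301 = 3875.
  i=9: a_9=1, p_9 = 1*60777 + 28028 = 88805, q_9 = 1*3875 + 1787 = 5662.
Check: 88805^2 - 246*5662^2 = 7886328025 - 7886328024 = 1, so (x, y) = (88805, 5662) solves the equation, and by the theorem it is the least positive solution.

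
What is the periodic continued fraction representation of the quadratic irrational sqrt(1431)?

Write x_i = (sqrt(1431) + m_i)/d_i with (m_0, d_0) = (0, 1). a_0 = floor(sqrt(1431)) = 37, since 37^2 = 1369 <= 1431 < 1444 = 38^2.
Iterate m_{i+1} = d_i*a_i - m_i, d_{i+1} = (1431 - m_{i+1}^2)/d_i, a_{i+1} = floor((a_0 + m_{i+1})/d_{i+1}):
  m_1 = 1*37 - 0 = 37, d_1 = (1431 - 37^2)/1 = 62/1 = 62, a_1 = floor((37 + 37)/62) = 1.
  m_2 = 62*1 - 37 = 25, d_2 = (1431 - 25^2)/62 = 806/62 = 13, a_2 = floor((37 + 25)/13) = 4.
  m_3 = 13*4 - 25 = 27, d_3 = (1431 - 27^2)/13 = 702/13 = 54, a_3 = floor((37 + 27)/54) = 1.
  m_4 = 54*1 - 27 = 27, d_4 = (1431 - 27^2)/54 = 702/54 = 13, a_4 = floor((37 + 27)/13) = 4.
  m_5 = 13*4 - 27 = 25, d_5 = (1431 - 25^2)/13 = 806/13 = 62, a_5 = floor((37 + 25)/62) = 1.
  m_6 = 62*1 - 25 = 37, d_6 = (1431 - 37^2)/62 = 62/62 = 1, a_6 = floor((37 + 37)/1) = 74.
  m_7 = 1*74 - 37 = 37, d_7 = (1431 - 37^2)/1 = 62/1 = 62: (m_7, d_7) = (m_1, d_1) = (37, 62), so from here the quotients repeat a_1, ..., a_6; the period length is 6.
Hence the expansion of sqrt(1431) is a_0 = 37 followed by the repeating block 1, 4, 1, 4, 1, 74 (period 6).

[37; (1, 4, 1, 4, 1, 74)]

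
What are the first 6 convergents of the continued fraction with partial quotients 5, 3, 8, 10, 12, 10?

Using the convergent recurrence p_i = a_i*p_{i-1} + p_{i-2}, q_i = a_i*q_{i-1} + q_{i-2} with p_{-2}=0, p_{-1}=1, q_{-2}=1, q_{-1}=0:
  i=0: a_0=5, p_0 = 5*1 + 0 = 5, q_0 = 5*0 + 1 = 1.
  i=1: a_1=3, p_1 = 3*5 + 1 = 16, q_1 = 3*1 + 0 = 3.
  i=2: a_2=8, p_2 = 8*16 + 5 = 133, q_2 = 8*3 + 1 = 25.
  i=3: a_3=10, p_3 = 10*133 + 16 = 1346, q_3 = 10*25 + 3 = 253.
  i=4: a_4=12, p_4 = 12*1346 + 133 = 16285, q_4 = 12*253 + 25 = 3061.
  i=5: a_5=10, p_5 = 10*16285 + 1346 = 164196, q_5 = 10*3061 + 253 = 30863.

5/1, 16/3, 133/25, 1346/253, 16285/3061, 164196/30863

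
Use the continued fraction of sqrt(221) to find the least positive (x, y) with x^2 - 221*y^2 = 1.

(x, y) = (1665, 112)

First expand sqrt(221) as a continued fraction. With x_i = (sqrt(221) + m_i)/d_i and (m_0, d_0) = (0, 1): a_0 = floor(sqrt(221)) = 14, since 14^2 = 196 <= 221 < 225 = 15^2.
Iterate m_{i+1} = d_i*a_i - m_i, d_{i+1} = (221 - m_{i+1}^2)/d_i, a_{i+1} = floor((a_0 + m_{i+1})/d_{i+1}):
  m_1 = 1*14 - 0 = 14, d_1 = (221 - 14^2)/1 = 25/1 = 25, a_1 = floor((14 + 14)/25) = 1.
  m_2 = 25*1 - 14 = 11, d_2 = (221 - 11^2)/25 = 100/25 = 4, a_2 = floor((14 + 11)/4) = 6.
  m_3 = 4*6 - 11 = 13, d_3 = (221 - 13^2)/4 = 52/4 = 13, a_3 = floor((14 + 13)/13) = 2.
  m_4 = 13*2 - 13 = 13, d_4 = (221 - 13^2)/13 = 52/13 = 4, a_4 = floor((14 + 13)/4) = 6.
  m_5 = 4*6 - 13 = 11, d_5 = (221 - 11^2)/4 = 100/4 = 25, a_5 = floor((14 + 11)/25) = 1.
  m_6 = 25*1 - 11 = 14, d_6 = (221 - 14^2)/25 = 25/25 = 1, a_6 = floor((14 + 14)/1) = 28.
  m_7 = 1*28 - 14 = 14, d_7 = (221 - 14^2)/1 = 25/1 = 25: (m_7, d_7) = (m_1, d_1) = (14, 25), so from here the quotients repeat a_1, ..., a_6; the period length is 6.
So sqrt(221) = [14; (1, 6, 2, 6, 1, 28)] with period length k = 6.
k is even, so the fundamental solution of x^2 - 221y^2 = 1 is (p_{k-1}, q_{k-1}) = (p_5, q_5); compute convergents through index 5.
Convergents (p_i = a_i*p_{i-1} + p_{i-2}, q_i = a_i*q_{i-1} + q_{i-2} with p_{-2}=0, p_{-1}=1, q_{-2}=1, q_{-1}=0):
  i=0: a_0=14, p_0 = 14*1 + 0 = 14, q_0 = 14*0 + 1 = 1.
  i=1: a_1=1, p_1 = 1*14 + 1 = 15, q_1 = 1*1 + 0 = 1.
  i=2: a_2=6, p_2 = 6*15 + 14 = 104, q_2 = 6*1 + 1 = 7.
  i=3: a_3=2, p_3 = 2*104 + 15 = 223, q_3 = 2*7 + 1 = 15.
  i=4: a_4=6, p_4 = 6*223 + 104 = 1442, q_4 = 6*15 + 7 = 97.
  i=5: a_5=1, p_5 = 1*1442 + 223 = 1665, q_5 = 1*97 + 15 = 112.
Check: 1665^2 - 221*112^2 = 2772225 - 2772224 = 1, so (x, y) = (1665, 112) solves the equation, and by the theorem it is the least positive solution.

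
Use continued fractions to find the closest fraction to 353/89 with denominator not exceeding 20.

79/20

Expand x = 353/89 as a continued fraction with the Euclidean algorithm:
  353 = 3*89 + 86, so a_0 = 3.
  89 = 1*86 + 3, so a_1 = 1.
  86 = 28*3 + 2, so a_2 = 28.
  3 = 1*2 + 1, so a_3 = 1.
  2 = 2*1 + 0, so a_4 = 2.
so x = [3; 1, 28, 1, 2].
Convergents (p_i = a_i*p_{i-1} + p_{i-2}, q_i = a_i*q_{i-1} + q_{i-2} with p_{-2}=0, p_{-1}=1, q_{-2}=1, q_{-1}=0), until the denominator exceeds 20:
  i=0: a_0=3, p_0 = 3*1 + 0 = 3, q_0 = 3*0 + 1 = 1.
  i=1: a_1=1, p_1 = 1*3 + 1 = 4, q_1 = 1*1 + 0 = 1.
  i=2: a_2=28, p_2 = 28*4 + 3 = 115, q_2 = 28*1 + 1 = 29.
q_2 = 29 > 20, so the last convergent with denominator <= 20 is p_1/q_1 = 4/1.
The closest fraction with denominator <= 20 is either p_1/q_1 or the intermediate fraction (k*p_1 + p_0)/(k*q_1 + q_0) with the largest k >= 1 whose denominator stays <= 20; these approach x as k grows, and every other convergent or intermediate fraction in range is farther away.
Largest k: floor((20 - q_0)/q_1) = floor((20 - 1)/1) = 19.
That gives (19*4 + 3)/(19*1 + 1) = 79/20.
Compare the errors: |x - 4/1| = |353*1 - 4*89|/(89*1) = 3/89, and |x - 79/20| = |353*20 - 79*89|/(89*20) = 29/1780.
Cross-multiplying, 29*89 = 2581 < 5340 = 3*1780, so 29/1780 is smaller: the intermediate fraction 79/20 is closer to x than 4/1.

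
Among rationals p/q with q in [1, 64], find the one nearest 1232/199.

Expand x = 1232/199 as a continued fraction with the Euclidean algorithm:
  1232 = 6*199 + 38, so a_0 = 6.
  199 = 5*38 + 9, so a_1 = 5.
  38 = 4*9 + 2, so a_2 = 4.
  9 = 4*2 + 1, so a_3 = 4.
  2 = 2*1 + 0, so a_4 = 2.
so x = [6; 5, 4, 4, 2].
Convergents (p_i = a_i*p_{i-1} + p_{i-2}, q_i = a_i*q_{i-1} + q_{i-2} with p_{-2}=0, p_{-1}=1, q_{-2}=1, q_{-1}=0), until the denominator exceeds 64:
  i=0: a_0=6, p_0 = 6*1 + 0 = 6, q_0 = 6*0 + 1 = 1.
  i=1: a_1=5, p_1 = 5*6 + 1 = 31, q_1 = 5*1 + 0 = 5.
  i=2: a_2=4, p_2 = 4*31 + 6 = 130, q_2 = 4*5 + 1 = 21.
  i=3: a_3=4, p_3 = 4*130 + 31 = 551, q_3 = 4*21 + 5 = 89.
q_3 = 89 > 64, so the last convergent with denominator <= 64 is p_2/q_2 = 130/21.
The closest fraction with denominator <= 64 is either p_2/q_2 or the intermediate fraction (k*p_2 + p_1)/(k*q_2 + q_1) with the largest k >= 1 whose denominator stays <= 64; these approach x as k grows, and every other convergent or intermediate fraction in range is farther away.
Largest k: floor((64 - q_1)/q_2) = floor((64 - 5)/21) = 2.
That gives (2*130 + 31)/(2*21 + 5) = 291/47.
Compare the errors: |x - 130/21| = |1232*21 - 130*199|/(199*21) = 2/4179, and |x - 291/47| = |1232*47 - 291*199|/(199*47) = 5/9353.
Cross-multiplying, 2*9353 = 18706 < 20895 = 5*4179, so 2/4179 is smaller: the convergent 130/21 is closer to x than 291/47.

130/21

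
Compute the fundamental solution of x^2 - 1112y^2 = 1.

First expand sqrt(1112) as a continued fraction. With x_i = (sqrt(1112) + m_i)/d_i and (m_0, d_0) = (0, 1): a_0 = floor(sqrt(1112)) = 33, since 33^2 = 1089 <= 1112 < 1156 = 34^2.
Iterate m_{i+1} = d_i*a_i - m_i, d_{i+1} = (1112 - m_{i+1}^2)/d_i, a_{i+1} = floor((a_0 + m_{i+1})/d_{i+1}):
  m_1 = 1*33 - 0 = 33, d_1 = (1112 - 33^2)/1 = 23/1 = 23, a_1 = floor((33 + 33)/23) = 2.
  m_2 = 23*2 - 33 = 13, d_2 = (1112 - 13^2)/23 = 943/23 = 41, a_2 = floor((33 + 13)/41) = 1.
  m_3 = 41*1 - 13 = 28, d_3 = (1112 - 28^2)/41 = 328/41 = 8, a_3 = floor((33 + 28)/8) = 7.
  m_4 = 8*7 - 28 = 28, d_4 = (1112 - 28^2)/8 = 328/8 = 41, a_4 = floor((33 + 28)/41) = 1.
  m_5 = 41*1 - 28 = 13, d_5 = (1112 - 13^2)/41 = 943/41 = 23, a_5 = floor((33 + 13)/23) = 2.
  m_6 = 23*2 - 13 = 33, d_6 = (1112 - 33^2)/23 = 23/23 = 1, a_6 = floor((33 + 33)/1) = 66.
  m_7 = 1*66 - 33 = 33, d_7 = (1112 - 33^2)/1 = 23/1 = 23: (m_7, d_7) = (m_1, d_1) = (33, 23), so from here the quotients repeat a_1, ..., a_6; the period length is 6.
So sqrt(1112) = [33; (2, 1, 7, 1, 2, 66)] with period length k = 6.
k is even, so the fundamental solution of x^2 - 1112y^2 = 1 is (p_{k-1}, q_{k-1}) = (p_5, q_5); compute convergents through index 5.
Convergents (p_i = a_i*p_{i-1} + p_{i-2}, q_i = a_i*q_{i-1} + q_{i-2} with p_{-2}=0, p_{-1}=1, q_{-2}=1, q_{-1}=0):
  i=0: a_0=33, p_0 = 33*1 + 0 = 33, q_0 = 33*0 + 1 = 1.
  i=1: a_1=2, p_1 = 2*33 + 1 = 67, q_1 = 2*1 + 0 = 2.
  i=2: a_2=1, p_2 = 1*67 + 33 = 100, q_2 = 1*2 + 1 = 3.
  i=3: a_3=7, p_3 = 7*100 + 67 = 767, q_3 = 7*3 + 2 = 23.
  i=4: a_4=1, p_4 = 1*767 + 100 = 867, q_4 = 1*23 + 3 = 26.
  i=5: a_5=2, p_5 = 2*867 + 767 = 2501, q_5 = 2*26 + 23 = 75.
Check: 2501^2 - 1112*75^2 = 6255001 - 6255000 = 1, so (x, y) = (2501, 75) solves the equation, and by the theorem it is the least positive solution.

(x, y) = (2501, 75)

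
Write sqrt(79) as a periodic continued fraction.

Write x_i = (sqrt(79) + m_i)/d_i with (m_0, d_0) = (0, 1). a_0 = floor(sqrt(79)) = 8, since 8^2 = 64 <= 79 < 81 = 9^2.
Iterate m_{i+1} = d_i*a_i - m_i, d_{i+1} = (79 - m_{i+1}^2)/d_i, a_{i+1} = floor((a_0 + m_{i+1})/d_{i+1}):
  m_1 = 1*8 - 0 = 8, d_1 = (79 - 8^2)/1 = 15/1 = 15, a_1 = floor((8 + 8)/15) = 1.
  m_2 = 15*1 - 8 = 7, d_2 = (79 - 7^2)/15 = 30/15 = 2, a_2 = floor((8 + 7)/2) = 7.
  m_3 = 2*7 - 7 = 7, d_3 = (79 - 7^2)/2 = 30/2 = 15, a_3 = floor((8 + 7)/15) = 1.
  m_4 = 15*1 - 7 = 8, d_4 = (79 - 8^2)/15 = 15/15 = 1, a_4 = floor((8 + 8)/1) = 16.
  m_5 = 1*16 - 8 = 8, d_5 = (79 - 8^2)/1 = 15/1 = 15: (m_5, d_5) = (m_1, d_1) = (8, 15), so from here the quotients repeat a_1, ..., a_4; the period length is 4.
Hence the expansion of sqrt(79) is a_0 = 8 followed by the repeating block 1, 7, 1, 16 (period 4).

[8; (1, 7, 1, 16)]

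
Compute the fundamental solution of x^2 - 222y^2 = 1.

(x, y) = (149, 10)

First expand sqrt(222) as a continued fraction. With x_i = (sqrt(222) + m_i)/d_i and (m_0, d_0) = (0, 1): a_0 = floor(sqrt(222)) = 14, since 14^2 = 196 <= 222 < 225 = 15^2.
Iterate m_{i+1} = d_i*a_i - m_i, d_{i+1} = (222 - m_{i+1}^2)/d_i, a_{i+1} = floor((a_0 + m_{i+1})/d_{i+1}):
  m_1 = 1*14 - 0 = 14, d_1 = (222 - 14^2)/1 = 26/1 = 26, a_1 = floor((14 + 14)/26) = 1.
  m_2 = 26*1 - 14 = 12, d_2 = (222 - 12^2)/26 = 78/26 = 3, a_2 = floor((14 + 12)/3) = 8.
  m_3 = 3*8 - 12 = 12, d_3 = (222 - 12^2)/3 = 78/3 = 26, a_3 = floor((14 + 12)/26) = 1.
  m_4 = 26*1 - 12 = 14, d_4 = (222 - 14^2)/26 = 26/26 = 1, a_4 = floor((14 + 14)/1) = 28.
  m_5 = 1*28 - 14 = 14, d_5 = (222 - 14^2)/1 = 26/1 = 26: (m_5, d_5) = (m_1, d_1) = (14, 26), so from here the quotients repeat a_1, ..., a_4; the period length is 4.
So sqrt(222) = [14; (1, 8, 1, 28)] with period length k = 4.
k is even, so the fundamental solution of x^2 - 222y^2 = 1 is (p_{k-1}, q_{k-1}) = (p_3, q_3); compute convergents through index 3.
Convergents (p_i = a_i*p_{i-1} + p_{i-2}, q_i = a_i*q_{i-1} + q_{i-2} with p_{-2}=0, p_{-1}=1, q_{-2}=1, q_{-1}=0):
  i=0: a_0=14, p_0 = 14*1 + 0 = 14, q_0 = 14*0 + 1 = 1.
  i=1: a_1=1, p_1 = 1*14 + 1 = 15, q_1 = 1*1 + 0 = 1.
  i=2: a_2=8, p_2 = 8*15 + 14 = 134, q_2 = 8*1 + 1 = 9.
  i=3: a_3=1, p_3 = 1*134 + 15 = 149, q_3 = 1*9 + 1 = 10.
Check: 149^2 - 222*10^2 = 22201 - 22200 = 1, so (x, y) = (149, 10) solves the equation, and by the theorem it is the least positive solution.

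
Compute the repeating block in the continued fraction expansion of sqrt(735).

Write x_i = (sqrt(735) + m_i)/d_i with (m_0, d_0) = (0, 1). a_0 = floor(sqrt(735)) = 27, since 27^2 = 729 <= 735 < 784 = 28^2.
Iterate m_{i+1} = d_i*a_i - m_i, d_{i+1} = (735 - m_{i+1}^2)/d_i, a_{i+1} = floor((a_0 + m_{i+1})/d_{i+1}):
  m_1 = 1*27 - 0 = 27, d_1 = (735 - 27^2)/1 = 6/1 = 6, a_1 = floor((27 + 27)/6) = 9.
  m_2 = 6*9 - 27 = 27, d_2 = (735 - 27^2)/6 = 6/6 = 1, a_2 = floor((27 + 27)/1) = 54.
  m_3 = 1*54 - 27 = 27, d_3 = (735 - 27^2)/1 = 6/1 = 6: (m_3, d_3) = (m_1, d_1) = (27, 6), so from here the quotients repeat a_1, a_2; the period length is 2.
Hence the expansion of sqrt(735) is a_0 = 27 followed by the repeating block 9, 54 (period 2).

[27; (9, 54)]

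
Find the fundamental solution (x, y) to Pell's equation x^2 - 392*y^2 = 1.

(x, y) = (99, 5)

First expand sqrt(392) as a continued fraction. With x_i = (sqrt(392) + m_i)/d_i and (m_0, d_0) = (0, 1): a_0 = floor(sqrt(392)) = 19, since 19^2 = 361 <= 392 < 400 = 20^2.
Iterate m_{i+1} = d_i*a_i - m_i, d_{i+1} = (392 - m_{i+1}^2)/d_i, a_{i+1} = floor((a_0 + m_{i+1})/d_{i+1}):
  m_1 = 1*19 - 0 = 19, d_1 = (392 - 19^2)/1 = 31/1 = 31, a_1 = floor((19 + 19)/31) = 1.
  m_2 = 31*1 - 19 = 12, d_2 = (392 - 12^2)/31 = 248/31 = 8, a_2 = floor((19 + 12)/8) = 3.
  m_3 = 8*3 - 12 = 12, d_3 = (392 - 12^2)/8 = 248/8 = 31, a_3 = floor((19 + 12)/31) = 1.
  m_4 = 31*1 - 12 = 19, d_4 = (392 - 19^2)/31 = 31/31 = 1, a_4 = floor((19 + 19)/1) = 38.
  m_5 = 1*38 - 19 = 19, d_5 = (392 - 19^2)/1 = 31/1 = 31: (m_5, d_5) = (m_1, d_1) = (19, 31), so from here the quotients repeat a_1, ..., a_4; the period length is 4.
So sqrt(392) = [19; (1, 3, 1, 38)] with period length k = 4.
k is even, so the fundamental solution of x^2 - 392y^2 = 1 is (p_{k-1}, q_{k-1}) = (p_3, q_3); compute convergents through index 3.
Convergents (p_i = a_i*p_{i-1} + p_{i-2}, q_i = a_i*q_{i-1} + q_{i-2} with p_{-2}=0, p_{-1}=1, q_{-2}=1, q_{-1}=0):
  i=0: a_0=19, p_0 = 19*1 + 0 = 19, q_0 = 19*0 + 1 = 1.
  i=1: a_1=1, p_1 = 1*19 + 1 = 20, q_1 = 1*1 + 0 = 1.
  i=2: a_2=3, p_2 = 3*20 + 19 = 79, q_2 = 3*1 + 1 = 4.
  i=3: a_3=1, p_3 = 1*79 + 20 = 99, q_3 = 1*4 + 1 = 5.
Check: 99^2 - 392*5^2 = 9801 - 9800 = 1, so (x, y) = (99, 5) solves the equation, and by the theorem it is the least positive solution.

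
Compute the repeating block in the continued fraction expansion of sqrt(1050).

[32; (2, 2, 10, 2, 2, 64)]

Write x_i = (sqrt(1050) + m_i)/d_i with (m_0, d_0) = (0, 1). a_0 = floor(sqrt(1050)) = 32, since 32^2 = 1024 <= 1050 < 1089 = 33^2.
Iterate m_{i+1} = d_i*a_i - m_i, d_{i+1} = (1050 - m_{i+1}^2)/d_i, a_{i+1} = floor((a_0 + m_{i+1})/d_{i+1}):
  m_1 = 1*32 - 0 = 32, d_1 = (1050 - 32^2)/1 = 26/1 = 26, a_1 = floor((32 + 32)/26) = 2.
  m_2 = 26*2 - 32 = 20, d_2 = (1050 - 20^2)/26 = 650/26 = 25, a_2 = floor((32 + 20)/25) = 2.
  m_3 = 25*2 - 20 = 30, d_3 = (1050 - 30^2)/25 = 150/25 = 6, a_3 = floor((32 + 30)/6) = 10.
  m_4 = 6*10 - 30 = 30, d_4 = (1050 - 30^2)/6 = 150/6 = 25, a_4 = floor((32 + 30)/25) = 2.
  m_5 = 25*2 - 30 = 20, d_5 = (1050 - 20^2)/25 = 650/25 = 26, a_5 = floor((32 + 20)/26) = 2.
  m_6 = 26*2 - 20 = 32, d_6 = (1050 - 32^2)/26 = 26/26 = 1, a_6 = floor((32 + 32)/1) = 64.
  m_7 = 1*64 - 32 = 32, d_7 = (1050 - 32^2)/1 = 26/1 = 26: (m_7, d_7) = (m_1, d_1) = (32, 26), so from here the quotients repeat a_1, ..., a_6; the period length is 6.
Hence the expansion of sqrt(1050) is a_0 = 32 followed by the repeating block 2, 2, 10, 2, 2, 64 (period 6).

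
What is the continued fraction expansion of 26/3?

Run the Euclidean algorithm on 26 and 3; the successive quotients are the partial quotients a_0, a_1, ... (each step inverts the fractional part left over by the previous one):
  26 = 8*3 + 2, so a_0 = 8.
  3 = 1*2 + 1, so a_1 = 1.
  2 = 2*1 + 0, so a_2 = 2.
The remainder reaches 0 after 3 divisions, so the expansion has 3 partial quotients, read off in order.

[8; 1, 2]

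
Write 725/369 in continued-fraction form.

Run the Euclidean algorithm on 725 and 369; the successive quotients are the partial quotients a_0, a_1, ... (each step inverts the fractional part left over by the previous one):
  725 = 1*369 + 356, so a_0 = 1.
  369 = 1*356 + 13, so a_1 = 1.
  356 = 27*13 + 5, so a_2 = 27.
  13 = 2*5 + 3, so a_3 = 2.
  5 = 1*3 + 2, so a_4 = 1.
  3 = 1*2 + 1, so a_5 = 1.
  2 = 2*1 + 0, so a_6 = 2.
The remainder reaches 0 after 7 divisions, so the expansion has 7 partial quotients, read off in order.

[1; 1, 27, 2, 1, 1, 2]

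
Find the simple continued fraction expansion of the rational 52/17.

[3; 17]

Run the Euclidean algorithm on 52 and 17; the successive quotients are the partial quotients a_0, a_1, ... (each step inverts the fractional part left over by the previous one):
  52 = 3*17 + 1, so a_0 = 3.
  17 = 17*1 + 0, so a_1 = 17.
The remainder reaches 0 after 2 divisions, so the expansion has 2 partial quotients, read off in order.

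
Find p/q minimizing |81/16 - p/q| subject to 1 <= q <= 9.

46/9

Expand x = 81/16 as a continued fraction with the Euclidean algorithm:
  81 = 5*16 + 1, so a_0 = 5.
  16 = 16*1 + 0, so a_1 = 16.
so x = [5; 16].
Convergents (p_i = a_i*p_{i-1} + p_{i-2}, q_i = a_i*q_{i-1} + q_{i-2} with p_{-2}=0, p_{-1}=1, q_{-2}=1, q_{-1}=0), until the denominator exceeds 9:
  i=0: a_0=5, p_0 = 5*1 + 0 = 5, q_0 = 5*0 + 1 = 1.
  i=1: a_1=16, p_1 = 16*5 + 1 = 81, q_1 = 16*1 + 0 = 16.
q_1 = 16 > 9, so the last convergent with denominator <= 9 is p_0/q_0 = 5/1.
The closest fraction with denominator <= 9 is either p_0/q_0 or the intermediate fraction (k*p_0 + p_{-1})/(k*q_0 + q_{-1}) with the largest k >= 1 whose denominator stays <= 9; these approach x as k grows, and every other convergent or intermediate fraction in range is farther away.
Largest k: floor((9 - q_{-1})/q_0) = floor((9 - 0)/1) = 9 (using the seeds p_{-1} = 1, q_{-1} = 0).
That gives (9*5 + 1)/(9*1 + 0) = 46/9.
Compare the errors: |x - 5/1| = |81*1 - 5*16|/(16*1) = 1/16, and |x - 46/9| = |81*9 - 46*16|/(16*9) = 7/144.
Cross-multiplying, 7*16 = 112 < 144 = 1*144, so 7/144 is smaller: the intermediate fraction 46/9 is closer to x than 5/1.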